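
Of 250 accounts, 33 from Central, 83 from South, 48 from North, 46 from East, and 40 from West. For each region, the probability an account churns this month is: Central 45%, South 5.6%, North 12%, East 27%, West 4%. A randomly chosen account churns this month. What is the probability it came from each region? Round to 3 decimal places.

Compute prior × likelihood for every hypothesis:
  Central: 0.132 × 0.45 = 0.0594
  South: 0.332 × 0.056 = 0.018592
  North: 0.192 × 0.12 = 0.02304
  East: 0.184 × 0.27 = 0.04968
  West: 0.16 × 0.04 = 0.0064
Total = 0.157112.
P(Central | churn) = 0.0594/0.157112 ≈ 0.378
P(South | churn) = 0.018592/0.157112 ≈ 0.118
P(North | churn) = 0.02304/0.157112 ≈ 0.147
P(East | churn) = 0.04968/0.157112 ≈ 0.316
P(West | churn) = 0.0064/0.157112 ≈ 0.041

Central 0.378, South 0.118, North 0.147, East 0.316, West 0.041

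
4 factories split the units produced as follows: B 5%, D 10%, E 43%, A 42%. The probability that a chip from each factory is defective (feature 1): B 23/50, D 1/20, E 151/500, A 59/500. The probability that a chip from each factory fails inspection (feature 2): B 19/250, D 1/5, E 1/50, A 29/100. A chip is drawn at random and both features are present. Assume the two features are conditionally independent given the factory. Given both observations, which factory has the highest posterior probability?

A

Compute prior × likelihood for every hypothesis:
  B: 0.05 × 0.46 × 0.076 = 0.001748
  D: 0.1 × 0.05 × 0.2 = 0.001
  E: 0.43 × 0.302 × 0.02 = 0.0025972
  A: 0.42 × 0.118 × 0.29 = 0.0143724
Normalizing constant = 0.0197176.
Largest term belongs to A, so A is most probable.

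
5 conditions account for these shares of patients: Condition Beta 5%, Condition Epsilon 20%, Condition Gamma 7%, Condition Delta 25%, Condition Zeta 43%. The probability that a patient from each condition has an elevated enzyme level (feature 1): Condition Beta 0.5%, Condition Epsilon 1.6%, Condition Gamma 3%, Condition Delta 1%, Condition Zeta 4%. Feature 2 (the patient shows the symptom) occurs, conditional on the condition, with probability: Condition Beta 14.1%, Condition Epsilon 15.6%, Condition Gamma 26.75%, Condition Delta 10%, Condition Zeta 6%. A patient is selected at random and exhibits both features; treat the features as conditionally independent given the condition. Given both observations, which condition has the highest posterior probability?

Unnormalized posteriors (prior × likelihood):
  Condition Beta: 0.05 × 0.005 × 0.141 = 0.00003525
  Condition Epsilon: 0.2 × 0.016 × 0.156 = 0.0004992
  Condition Gamma: 0.07 × 0.03 × 0.2675 = 0.00056175
  Condition Delta: 0.25 × 0.01 × 0.1 = 0.00025
  Condition Zeta: 0.43 × 0.04 × 0.06 = 0.001032
Sum = 0.0023782.
Largest term belongs to Condition Zeta, so Condition Zeta is most probable.

Condition Zeta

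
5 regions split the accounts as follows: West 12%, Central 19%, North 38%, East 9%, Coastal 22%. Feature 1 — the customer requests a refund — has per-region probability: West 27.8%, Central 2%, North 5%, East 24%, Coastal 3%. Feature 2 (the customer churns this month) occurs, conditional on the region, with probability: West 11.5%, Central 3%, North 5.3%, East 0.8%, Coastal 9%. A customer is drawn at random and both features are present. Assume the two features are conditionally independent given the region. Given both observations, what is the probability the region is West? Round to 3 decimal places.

Compute prior × likelihood for every hypothesis:
  West: 0.12 × 0.278 × 0.115 = 0.0038364
  Central: 0.19 × 0.02 × 0.03 = 0.000114
  North: 0.38 × 0.05 × 0.053 = 0.001007
  East: 0.09 × 0.24 × 0.008 = 0.0001728
  Coastal: 0.22 × 0.03 × 0.09 = 0.000594
Total = 0.0057242.
P(West | evidence) = 0.0038364 / 0.0057242 ≈ 0.670.

0.670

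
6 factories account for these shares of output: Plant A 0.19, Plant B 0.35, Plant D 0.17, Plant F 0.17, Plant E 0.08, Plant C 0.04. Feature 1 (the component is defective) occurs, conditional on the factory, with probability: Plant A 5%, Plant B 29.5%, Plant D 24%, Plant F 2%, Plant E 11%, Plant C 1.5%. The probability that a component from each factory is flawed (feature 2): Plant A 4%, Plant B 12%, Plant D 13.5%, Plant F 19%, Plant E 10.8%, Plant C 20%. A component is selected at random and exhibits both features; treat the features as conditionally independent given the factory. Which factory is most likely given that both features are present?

By Bayes' rule, posterior ∝ prior × likelihood:
  Plant A: 0.19 × 0.05 × 0.04 = 0.00038
  Plant B: 0.35 × 0.295 × 0.12 = 0.01239
  Plant D: 0.17 × 0.24 × 0.135 = 0.005508
  Plant F: 0.17 × 0.02 × 0.19 = 0.000646
  Plant E: 0.08 × 0.11 × 0.108 = 0.0009504
  Plant C: 0.04 × 0.015 × 0.2 = 0.00012
Normalizing constant = 0.0199944.
Largest term belongs to Plant B, so Plant B is most probable.

Plant B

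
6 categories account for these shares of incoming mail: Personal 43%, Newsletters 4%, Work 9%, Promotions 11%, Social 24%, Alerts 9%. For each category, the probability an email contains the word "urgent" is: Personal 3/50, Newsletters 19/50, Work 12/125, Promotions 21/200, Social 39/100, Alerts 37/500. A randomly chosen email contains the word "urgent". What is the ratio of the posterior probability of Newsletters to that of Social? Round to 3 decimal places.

By Bayes' rule, posterior ∝ prior × likelihood:
  Personal: 0.43 × 0.06 = 0.0258
  Newsletters: 0.04 × 0.38 = 0.0152
  Work: 0.09 × 0.096 = 0.00864
  Promotions: 0.11 × 0.105 = 0.01155
  Social: 0.24 × 0.39 = 0.0936
  Alerts: 0.09 × 0.074 = 0.00666
Total = 0.16145.
The ratio is 0.0152 / 0.0936 (the normalizer cancels) = 0.162.

0.162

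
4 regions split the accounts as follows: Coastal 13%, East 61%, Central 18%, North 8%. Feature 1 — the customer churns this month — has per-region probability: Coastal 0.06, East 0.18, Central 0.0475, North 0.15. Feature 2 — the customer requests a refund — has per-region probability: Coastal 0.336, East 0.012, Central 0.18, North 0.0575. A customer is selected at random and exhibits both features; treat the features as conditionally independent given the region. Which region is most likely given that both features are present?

Coastal

Compute prior × likelihood for every hypothesis:
  Coastal: 0.13 × 0.06 × 0.336 = 0.0026208
  East: 0.61 × 0.18 × 0.012 = 0.0013176
  Central: 0.18 × 0.0475 × 0.18 = 0.001539
  North: 0.08 × 0.15 × 0.0575 = 0.00069
Sum = 0.0061674.
Largest term belongs to Coastal, so Coastal is most probable.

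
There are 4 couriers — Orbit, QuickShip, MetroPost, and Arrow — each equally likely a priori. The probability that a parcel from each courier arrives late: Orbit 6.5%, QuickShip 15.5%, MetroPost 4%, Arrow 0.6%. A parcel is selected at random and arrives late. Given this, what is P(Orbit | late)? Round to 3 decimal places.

Since the prior is uniform, the posterior is proportional to the likelihood:
  Orbit: 0.065
  QuickShip: 0.155
  MetroPost: 0.04
  Arrow: 0.006
Sum = 0.266.
P(Orbit | evidence) = 0.065 / 0.266 ≈ 0.244.

0.244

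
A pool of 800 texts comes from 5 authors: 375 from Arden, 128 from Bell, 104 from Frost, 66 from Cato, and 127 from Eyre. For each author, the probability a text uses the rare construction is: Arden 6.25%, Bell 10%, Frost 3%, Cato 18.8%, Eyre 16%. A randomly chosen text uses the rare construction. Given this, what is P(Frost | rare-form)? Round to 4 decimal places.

0.0433

Compute prior × likelihood for every hypothesis:
  Arden: 0.46875 × 0.0625 = 0.029296875
  Bell: 0.16 × 0.1 = 0.016
  Frost: 0.13 × 0.03 = 0.0039
  Cato: 0.0825 × 0.188 = 0.01551
  Eyre: 0.15875 × 0.16 = 0.0254
Sum = 0.090106875.
P(Frost | evidence) = 0.0039 / 0.090106875 ≈ 0.0433.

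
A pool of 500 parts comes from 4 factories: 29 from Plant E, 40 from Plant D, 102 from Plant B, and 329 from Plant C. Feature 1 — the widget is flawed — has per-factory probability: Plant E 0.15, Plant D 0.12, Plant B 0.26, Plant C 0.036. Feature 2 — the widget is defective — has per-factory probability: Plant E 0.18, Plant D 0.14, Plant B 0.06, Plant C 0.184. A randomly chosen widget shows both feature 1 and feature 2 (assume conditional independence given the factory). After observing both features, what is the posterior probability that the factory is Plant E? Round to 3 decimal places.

0.150

By Bayes' rule, posterior ∝ prior × likelihood:
  Plant E: 0.058 × 0.15 × 0.18 = 0.001566
  Plant D: 0.08 × 0.12 × 0.14 = 0.001344
  Plant B: 0.204 × 0.26 × 0.06 = 0.0031824
  Plant C: 0.658 × 0.036 × 0.184 = 0.004358592
Normalizing constant = 0.010450992.
P(Plant E | evidence) = 0.001566 / 0.010450992 ≈ 0.150.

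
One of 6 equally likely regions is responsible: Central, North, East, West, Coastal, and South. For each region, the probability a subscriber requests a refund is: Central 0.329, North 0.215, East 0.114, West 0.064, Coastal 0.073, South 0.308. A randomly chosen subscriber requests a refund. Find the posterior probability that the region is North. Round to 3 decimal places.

0.195

Since the prior is uniform, the posterior is proportional to the likelihood:
  Central: 0.329
  North: 0.215
  East: 0.114
  West: 0.064
  Coastal: 0.073
  South: 0.308
Sum = 1.103.
P(North | evidence) = 0.215 / 1.103 ≈ 0.195.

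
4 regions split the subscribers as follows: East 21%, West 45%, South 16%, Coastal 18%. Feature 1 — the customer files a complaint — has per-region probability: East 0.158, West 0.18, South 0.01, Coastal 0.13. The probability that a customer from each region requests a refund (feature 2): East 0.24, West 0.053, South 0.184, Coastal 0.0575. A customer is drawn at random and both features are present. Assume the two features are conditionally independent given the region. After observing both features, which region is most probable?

Prior × likelihood for each hypothesis:
  East: 0.21 × 0.158 × 0.24 = 0.0079632
  West: 0.45 × 0.18 × 0.053 = 0.004293
  South: 0.16 × 0.01 × 0.184 = 0.0002944
  Coastal: 0.18 × 0.13 × 0.0575 = 0.0013455
Sum = 0.0138961.
Largest term belongs to East, so East is most probable.

East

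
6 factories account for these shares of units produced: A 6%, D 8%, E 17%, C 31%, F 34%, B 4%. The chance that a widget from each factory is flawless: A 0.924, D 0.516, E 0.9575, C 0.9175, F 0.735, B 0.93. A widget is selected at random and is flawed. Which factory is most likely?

F

Taking complements, P(flawed | each) = A 0.076, D 0.484, E 0.0425, C 0.0825, F 0.265, B 0.07.
By Bayes' rule, posterior ∝ prior × likelihood:
  A: 0.06 × 0.076 = 0.00456
  D: 0.08 × 0.484 = 0.03872
  E: 0.17 × 0.0425 = 0.007225
  C: 0.31 × 0.0825 = 0.025575
  F: 0.34 × 0.265 = 0.0901
  B: 0.04 × 0.07 = 0.0028
Normalizing constant = 0.16898.
Largest term belongs to F, so F is most probable.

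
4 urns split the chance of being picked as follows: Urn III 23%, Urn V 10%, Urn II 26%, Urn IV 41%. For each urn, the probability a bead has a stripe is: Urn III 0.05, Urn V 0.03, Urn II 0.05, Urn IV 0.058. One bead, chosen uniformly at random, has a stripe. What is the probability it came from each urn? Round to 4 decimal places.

Urn III 0.2243, Urn V 0.0585, Urn II 0.2535, Urn IV 0.4637

By Bayes' rule, posterior ∝ prior × likelihood:
  Urn III: 0.23 × 0.05 = 0.0115
  Urn V: 0.1 × 0.03 = 0.003
  Urn II: 0.26 × 0.05 = 0.013
  Urn IV: 0.41 × 0.058 = 0.02378
Total = 0.05128.
P(Urn III | striped) = 0.0115/0.05128 ≈ 0.2243
P(Urn V | striped) = 0.003/0.05128 ≈ 0.0585
P(Urn II | striped) = 0.013/0.05128 ≈ 0.2535
P(Urn IV | striped) = 0.02378/0.05128 ≈ 0.4637
(Check: 0.2243+0.0585+0.2535+0.4637 = 1.0000.)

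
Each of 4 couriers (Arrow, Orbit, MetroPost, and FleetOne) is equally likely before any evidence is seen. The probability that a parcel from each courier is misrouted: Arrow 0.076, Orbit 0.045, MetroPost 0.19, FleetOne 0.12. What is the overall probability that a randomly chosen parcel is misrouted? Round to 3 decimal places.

0.108

With a uniform prior (1/4 each), posterior ∝ likelihood:
  Arrow: 0.076
  Orbit: 0.045
  MetroPost: 0.19
  FleetOne: 0.12
P(misrouted) = (1/4) × (0.076 + 0.045 + 0.19 + 0.12) = 0.431/4 ≈ 0.108.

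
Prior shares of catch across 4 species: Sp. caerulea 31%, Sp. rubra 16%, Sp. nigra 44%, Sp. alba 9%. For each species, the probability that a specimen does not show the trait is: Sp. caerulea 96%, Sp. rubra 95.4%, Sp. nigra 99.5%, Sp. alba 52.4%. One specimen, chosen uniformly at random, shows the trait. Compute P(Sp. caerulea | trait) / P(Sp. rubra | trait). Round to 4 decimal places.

Taking complements, P(trait | each) = Sp. caerulea 0.04, Sp. rubra 0.046, Sp. nigra 0.005, Sp. alba 0.476.
By Bayes' rule, posterior ∝ prior × likelihood:
  Sp. caerulea: 0.31 × 0.04 = 0.0124
  Sp. rubra: 0.16 × 0.046 = 0.00736
  Sp. nigra: 0.44 × 0.005 = 0.0022
  Sp. alba: 0.09 × 0.476 = 0.04284
Normalizing constant = 0.0648.
The ratio is 0.0124 / 0.00736 (the normalizer cancels) = 1.6848.

1.6848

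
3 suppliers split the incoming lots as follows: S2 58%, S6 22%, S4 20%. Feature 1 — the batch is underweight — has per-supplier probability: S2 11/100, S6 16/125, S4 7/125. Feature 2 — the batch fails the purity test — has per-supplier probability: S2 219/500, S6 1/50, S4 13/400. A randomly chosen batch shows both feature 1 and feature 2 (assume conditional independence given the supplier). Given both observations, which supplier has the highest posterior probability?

S2

By Bayes' rule, posterior ∝ prior × likelihood:
  S2: 0.58 × 0.11 × 0.438 = 0.0279444
  S6: 0.22 × 0.128 × 0.02 = 0.0005632
  S4: 0.2 × 0.056 × 0.0325 = 0.000364
Total = 0.0288716.
Largest term belongs to S2, so S2 is most probable.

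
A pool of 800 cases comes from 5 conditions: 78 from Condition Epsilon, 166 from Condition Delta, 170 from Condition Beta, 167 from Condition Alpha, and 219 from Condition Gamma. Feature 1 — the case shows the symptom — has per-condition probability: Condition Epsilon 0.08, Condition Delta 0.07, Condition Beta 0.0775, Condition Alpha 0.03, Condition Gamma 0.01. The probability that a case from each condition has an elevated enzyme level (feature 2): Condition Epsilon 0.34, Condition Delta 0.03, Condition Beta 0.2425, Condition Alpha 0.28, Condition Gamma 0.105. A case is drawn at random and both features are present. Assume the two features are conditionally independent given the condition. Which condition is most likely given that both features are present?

Condition Beta

Compute prior × likelihood for every hypothesis:
  Condition Epsilon: 0.0975 × 0.08 × 0.34 = 0.002652
  Condition Delta: 0.2075 × 0.07 × 0.03 = 0.00043575
  Condition Beta: 0.2125 × 0.0775 × 0.2425 = 0.003993671875
  Condition Alpha: 0.20875 × 0.03 × 0.28 = 0.0017535
  Condition Gamma: 0.27375 × 0.01 × 0.105 = 0.0002874375
Sum = 0.009122359375.
Largest term belongs to Condition Beta, so Condition Beta is most probable.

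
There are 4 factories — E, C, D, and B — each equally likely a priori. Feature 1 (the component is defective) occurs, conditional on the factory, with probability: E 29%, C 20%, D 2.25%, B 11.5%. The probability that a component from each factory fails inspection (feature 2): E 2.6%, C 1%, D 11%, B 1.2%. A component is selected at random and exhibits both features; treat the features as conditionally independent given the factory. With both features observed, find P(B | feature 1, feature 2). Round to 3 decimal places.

With a uniform prior (1/4 each), posterior ∝ likelihood:
  E: 0.29 × 0.026 = 0.00754
  C: 0.2 × 0.01 = 0.002
  D: 0.0225 × 0.11 = 0.002475
  B: 0.115 × 0.012 = 0.00138
Total = 0.013395.
P(B | evidence) = 0.00138 / 0.013395 ≈ 0.103.

0.103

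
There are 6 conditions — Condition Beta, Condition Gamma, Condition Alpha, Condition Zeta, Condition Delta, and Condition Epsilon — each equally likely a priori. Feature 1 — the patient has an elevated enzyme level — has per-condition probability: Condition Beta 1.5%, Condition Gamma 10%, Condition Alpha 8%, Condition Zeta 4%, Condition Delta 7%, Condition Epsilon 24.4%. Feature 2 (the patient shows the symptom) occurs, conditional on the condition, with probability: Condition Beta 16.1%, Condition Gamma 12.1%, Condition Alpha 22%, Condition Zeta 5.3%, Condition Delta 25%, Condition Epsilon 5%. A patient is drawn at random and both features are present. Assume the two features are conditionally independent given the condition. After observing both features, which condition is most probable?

Since the prior is uniform, the posterior is proportional to the likelihood:
  Condition Beta: 0.015 × 0.161 = 0.002415
  Condition Gamma: 0.1 × 0.121 = 0.0121
  Condition Alpha: 0.08 × 0.22 = 0.0176
  Condition Zeta: 0.04 × 0.053 = 0.00212
  Condition Delta: 0.07 × 0.25 = 0.0175
  Condition Epsilon: 0.244 × 0.05 = 0.0122
Sum = 0.063935.
Largest term belongs to Condition Alpha, so Condition Alpha is most probable.

Condition Alpha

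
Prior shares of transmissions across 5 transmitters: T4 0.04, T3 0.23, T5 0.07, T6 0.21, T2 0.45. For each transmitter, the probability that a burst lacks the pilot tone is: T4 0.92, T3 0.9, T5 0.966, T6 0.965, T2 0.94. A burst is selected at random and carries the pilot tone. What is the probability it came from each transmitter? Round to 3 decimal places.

Taking complements, P(pilot | each) = T4 0.08, T3 0.1, T5 0.034, T6 0.035, T2 0.06.
Unnormalized posteriors (prior × likelihood):
  T4: 0.04 × 0.08 = 0.0032
  T3: 0.23 × 0.1 = 0.023
  T5: 0.07 × 0.034 = 0.00238
  T6: 0.21 × 0.035 = 0.00735
  T2: 0.45 × 0.06 = 0.027
Total = 0.06293.
P(T4 | pilot) = 0.0032/0.06293 ≈ 0.051
P(T3 | pilot) = 0.023/0.06293 ≈ 0.365
P(T5 | pilot) = 0.00238/0.06293 ≈ 0.038
P(T6 | pilot) = 0.00735/0.06293 ≈ 0.117
P(T2 | pilot) = 0.027/0.06293 ≈ 0.429
(Check: 0.051+0.365+0.038+0.117+0.429 = 1.000.)

T4 0.051, T3 0.365, T5 0.038, T6 0.117, T2 0.429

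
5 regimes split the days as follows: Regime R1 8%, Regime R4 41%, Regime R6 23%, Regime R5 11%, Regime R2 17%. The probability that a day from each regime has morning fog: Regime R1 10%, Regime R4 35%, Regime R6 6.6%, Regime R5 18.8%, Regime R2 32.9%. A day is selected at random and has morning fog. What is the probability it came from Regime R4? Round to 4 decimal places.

0.5898

Unnormalized posteriors (prior × likelihood):
  Regime R1: 0.08 × 0.1 = 0.008
  Regime R4: 0.41 × 0.35 = 0.1435
  Regime R6: 0.23 × 0.066 = 0.01518
  Regime R5: 0.11 × 0.188 = 0.02068
  Regime R2: 0.17 × 0.329 = 0.05593
Normalizing constant = 0.24329.
P(Regime R4 | evidence) = 0.1435 / 0.24329 ≈ 0.5898.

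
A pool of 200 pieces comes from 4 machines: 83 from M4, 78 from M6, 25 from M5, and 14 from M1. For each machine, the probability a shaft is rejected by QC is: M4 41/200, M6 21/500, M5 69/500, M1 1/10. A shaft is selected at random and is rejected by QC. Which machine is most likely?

M4

By Bayes' rule, posterior ∝ prior × likelihood:
  M4: 0.415 × 0.205 = 0.085075
  M6: 0.39 × 0.042 = 0.01638
  M5: 0.125 × 0.138 = 0.01725
  M1: 0.07 × 0.1 = 0.007
Normalizing constant = 0.125705.
Largest term belongs to M4, so M4 is most probable.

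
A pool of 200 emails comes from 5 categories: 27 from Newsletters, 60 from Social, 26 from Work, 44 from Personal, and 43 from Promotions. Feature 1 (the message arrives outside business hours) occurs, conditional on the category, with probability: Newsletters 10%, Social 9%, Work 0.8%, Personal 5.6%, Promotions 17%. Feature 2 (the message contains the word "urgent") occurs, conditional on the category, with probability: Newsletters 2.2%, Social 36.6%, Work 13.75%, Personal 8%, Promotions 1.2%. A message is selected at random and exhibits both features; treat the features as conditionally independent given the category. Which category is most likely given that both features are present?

By Bayes' rule, posterior ∝ prior × likelihood:
  Newsletters: 0.135 × 0.1 × 0.022 = 0.000297
  Social: 0.3 × 0.09 × 0.366 = 0.009882
  Work: 0.13 × 0.008 × 0.1375 = 0.000143
  Personal: 0.22 × 0.056 × 0.08 = 0.0009856
  Promotions: 0.215 × 0.17 × 0.012 = 0.0004386
Sum = 0.0117462.
Largest term belongs to Social, so Social is most probable.

Social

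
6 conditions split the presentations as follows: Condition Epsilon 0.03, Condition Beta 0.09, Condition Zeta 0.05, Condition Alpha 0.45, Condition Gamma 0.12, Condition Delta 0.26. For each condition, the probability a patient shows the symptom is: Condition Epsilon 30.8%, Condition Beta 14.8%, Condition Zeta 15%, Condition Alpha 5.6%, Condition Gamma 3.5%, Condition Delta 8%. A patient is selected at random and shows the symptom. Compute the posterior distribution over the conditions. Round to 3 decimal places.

Condition Epsilon 0.115, Condition Beta 0.166, Condition Zeta 0.093, Condition Alpha 0.314, Condition Gamma 0.052, Condition Delta 0.259

Compute prior × likelihood for every hypothesis:
  Condition Epsilon: 0.03 × 0.308 = 0.00924
  Condition Beta: 0.09 × 0.148 = 0.01332
  Condition Zeta: 0.05 × 0.15 = 0.0075
  Condition Alpha: 0.45 × 0.056 = 0.0252
  Condition Gamma: 0.12 × 0.035 = 0.0042
  Condition Delta: 0.26 × 0.08 = 0.0208
Sum = 0.08026.
P(Condition Epsilon | symptomatic) = 0.00924/0.08026 ≈ 0.115
P(Condition Beta | symptomatic) = 0.01332/0.08026 ≈ 0.166
P(Condition Zeta | symptomatic) = 0.0075/0.08026 ≈ 0.093
P(Condition Alpha | symptomatic) = 0.0252/0.08026 ≈ 0.314
P(Condition Gamma | symptomatic) = 0.0042/0.08026 ≈ 0.052
P(Condition Delta | symptomatic) = 0.0208/0.08026 ≈ 0.259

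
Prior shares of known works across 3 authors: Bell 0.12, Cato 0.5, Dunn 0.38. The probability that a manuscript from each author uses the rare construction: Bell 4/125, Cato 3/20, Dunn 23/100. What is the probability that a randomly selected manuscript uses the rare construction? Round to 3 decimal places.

0.166

Prior × likelihood for each hypothesis:
  Bell: 0.12 × 0.032 = 0.00384
  Cato: 0.5 × 0.15 = 0.075
  Dunn: 0.38 × 0.23 = 0.0874
P(rare-form) = 0.00384 + 0.075 + 0.0874 = 0.16624 → 0.166.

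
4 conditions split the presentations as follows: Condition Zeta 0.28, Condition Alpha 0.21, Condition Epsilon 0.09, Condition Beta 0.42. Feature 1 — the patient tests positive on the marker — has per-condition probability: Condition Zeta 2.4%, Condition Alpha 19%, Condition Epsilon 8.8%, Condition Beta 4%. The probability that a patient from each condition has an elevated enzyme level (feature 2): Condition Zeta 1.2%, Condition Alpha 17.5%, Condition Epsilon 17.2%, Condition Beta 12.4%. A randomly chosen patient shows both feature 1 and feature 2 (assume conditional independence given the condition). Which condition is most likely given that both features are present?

Condition Alpha

Prior × likelihood for each hypothesis:
  Condition Zeta: 0.28 × 0.024 × 0.012 = 0.00008064
  Condition Alpha: 0.21 × 0.19 × 0.175 = 0.0069825
  Condition Epsilon: 0.09 × 0.088 × 0.172 = 0.00136224
  Condition Beta: 0.42 × 0.04 × 0.124 = 0.0020832
Total = 0.01050858.
Largest term belongs to Condition Alpha, so Condition Alpha is most probable.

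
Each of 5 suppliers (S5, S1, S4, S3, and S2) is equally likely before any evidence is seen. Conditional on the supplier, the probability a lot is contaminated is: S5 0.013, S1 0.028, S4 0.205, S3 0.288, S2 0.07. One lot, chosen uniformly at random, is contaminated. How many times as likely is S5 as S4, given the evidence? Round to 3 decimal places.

Since the prior is uniform, the posterior is proportional to the likelihood:
  S5: 0.013
  S1: 0.028
  S4: 0.205
  S3: 0.288
  S2: 0.07
Normalizing constant = 0.604.
The ratio is 0.013 / 0.205 (the normalizer cancels) = 0.063.

0.063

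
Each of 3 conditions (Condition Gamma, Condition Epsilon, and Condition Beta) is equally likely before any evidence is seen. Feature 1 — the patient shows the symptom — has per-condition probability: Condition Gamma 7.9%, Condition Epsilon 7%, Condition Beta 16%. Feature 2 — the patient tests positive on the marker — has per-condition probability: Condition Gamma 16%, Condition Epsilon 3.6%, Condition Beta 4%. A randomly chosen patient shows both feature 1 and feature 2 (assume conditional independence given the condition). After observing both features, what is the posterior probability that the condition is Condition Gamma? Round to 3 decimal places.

With a uniform prior (1/3 each), posterior ∝ likelihood:
  Condition Gamma: 0.079 × 0.16 = 0.01264
  Condition Epsilon: 0.07 × 0.036 = 0.00252
  Condition Beta: 0.16 × 0.04 = 0.0064
Total = 0.02156.
P(Condition Gamma | evidence) = 0.01264 / 0.02156 ≈ 0.586.

0.586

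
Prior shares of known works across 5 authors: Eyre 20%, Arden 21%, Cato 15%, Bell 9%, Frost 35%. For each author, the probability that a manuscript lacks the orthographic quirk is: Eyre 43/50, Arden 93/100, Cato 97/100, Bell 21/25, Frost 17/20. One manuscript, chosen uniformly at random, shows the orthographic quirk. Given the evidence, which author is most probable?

Frost

Taking complements, P(quirk | each) = Eyre 0.14, Arden 0.07, Cato 0.03, Bell 0.16, Frost 0.15.
Unnormalized posteriors (prior × likelihood):
  Eyre: 0.2 × 0.14 = 0.028
  Arden: 0.21 × 0.07 = 0.0147
  Cato: 0.15 × 0.03 = 0.0045
  Bell: 0.09 × 0.16 = 0.0144
  Frost: 0.35 × 0.15 = 0.0525
Total = 0.1141.
Largest term belongs to Frost, so Frost is most probable.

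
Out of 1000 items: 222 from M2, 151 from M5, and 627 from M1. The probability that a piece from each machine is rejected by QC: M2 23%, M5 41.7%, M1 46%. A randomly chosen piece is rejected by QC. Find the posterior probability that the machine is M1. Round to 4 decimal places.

Unnormalized posteriors (prior × likelihood):
  M2: 0.222 × 0.23 = 0.05106
  M5: 0.151 × 0.417 = 0.062967
  M1: 0.627 × 0.46 = 0.28842
Total = 0.402447.
P(M1 | evidence) = 0.28842 / 0.402447 ≈ 0.7167.

0.7167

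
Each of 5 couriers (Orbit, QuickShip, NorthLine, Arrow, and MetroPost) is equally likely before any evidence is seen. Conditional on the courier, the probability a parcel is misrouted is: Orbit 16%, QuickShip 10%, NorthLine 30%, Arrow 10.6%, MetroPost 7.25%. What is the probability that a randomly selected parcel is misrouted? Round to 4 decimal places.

0.1477

Since the prior is uniform, the posterior is proportional to the likelihood:
  Orbit: 0.16
  QuickShip: 0.1
  NorthLine: 0.3
  Arrow: 0.106
  MetroPost: 0.0725
P(misrouted) = (1/5) × (0.16 + 0.1 + 0.3 + 0.106 + 0.0725) = 0.7385/5 ≈ 0.1477.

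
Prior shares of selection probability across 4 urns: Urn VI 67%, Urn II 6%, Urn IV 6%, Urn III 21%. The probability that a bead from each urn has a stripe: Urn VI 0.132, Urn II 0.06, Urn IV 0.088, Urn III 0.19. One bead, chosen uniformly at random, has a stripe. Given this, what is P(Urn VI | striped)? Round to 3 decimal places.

0.645

Prior × likelihood for each hypothesis:
  Urn VI: 0.67 × 0.132 = 0.08844
  Urn II: 0.06 × 0.06 = 0.0036
  Urn IV: 0.06 × 0.088 = 0.00528
  Urn III: 0.21 × 0.19 = 0.0399
Normalizing constant = 0.13722.
P(Urn VI | evidence) = 0.08844 / 0.13722 ≈ 0.645.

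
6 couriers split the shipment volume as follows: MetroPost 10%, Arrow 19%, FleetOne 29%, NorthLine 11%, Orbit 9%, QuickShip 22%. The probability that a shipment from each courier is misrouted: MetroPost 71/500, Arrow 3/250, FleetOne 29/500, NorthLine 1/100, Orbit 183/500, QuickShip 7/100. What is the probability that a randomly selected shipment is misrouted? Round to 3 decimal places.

0.083

Unnormalized posteriors (prior × likelihood):
  MetroPost: 0.1 × 0.142 = 0.0142
  Arrow: 0.19 × 0.012 = 0.00228
  FleetOne: 0.29 × 0.058 = 0.01682
  NorthLine: 0.11 × 0.01 = 0.0011
  Orbit: 0.09 × 0.366 = 0.03294
  QuickShip: 0.22 × 0.07 = 0.0154
P(misrouted) = 0.0142 + 0.00228 + 0.01682 + 0.0011 + 0.03294 + 0.0154 = 0.08274 → 0.083.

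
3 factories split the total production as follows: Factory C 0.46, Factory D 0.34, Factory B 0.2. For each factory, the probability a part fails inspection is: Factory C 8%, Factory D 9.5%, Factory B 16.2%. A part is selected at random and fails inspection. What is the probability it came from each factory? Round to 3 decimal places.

Compute prior × likelihood for every hypothesis:
  Factory C: 0.46 × 0.08 = 0.0368
  Factory D: 0.34 × 0.095 = 0.0323
  Factory B: 0.2 × 0.162 = 0.0324
Normalizing constant = 0.1015.
P(Factory C | nonconforming) = 0.0368/0.1015 ≈ 0.363
P(Factory D | nonconforming) = 0.0323/0.1015 ≈ 0.318
P(Factory B | nonconforming) = 0.0324/0.1015 ≈ 0.319

Factory C 0.363, Factory D 0.318, Factory B 0.319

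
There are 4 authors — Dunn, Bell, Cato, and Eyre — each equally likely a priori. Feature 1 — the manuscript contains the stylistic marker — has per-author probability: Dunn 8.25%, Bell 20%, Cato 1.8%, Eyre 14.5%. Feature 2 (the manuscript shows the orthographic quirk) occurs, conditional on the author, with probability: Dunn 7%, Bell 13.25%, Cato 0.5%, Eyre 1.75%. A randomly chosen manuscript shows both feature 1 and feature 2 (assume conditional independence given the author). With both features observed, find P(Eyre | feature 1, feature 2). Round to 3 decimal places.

0.073

Since the prior is uniform, the posterior is proportional to the likelihood:
  Dunn: 0.0825 × 0.07 = 0.005775
  Bell: 0.2 × 0.1325 = 0.0265
  Cato: 0.018 × 0.005 = 0.00009
  Eyre: 0.145 × 0.0175 = 0.0025375
Normalizing constant = 0.0349025.
P(Eyre | evidence) = 0.0025375 / 0.0349025 ≈ 0.073.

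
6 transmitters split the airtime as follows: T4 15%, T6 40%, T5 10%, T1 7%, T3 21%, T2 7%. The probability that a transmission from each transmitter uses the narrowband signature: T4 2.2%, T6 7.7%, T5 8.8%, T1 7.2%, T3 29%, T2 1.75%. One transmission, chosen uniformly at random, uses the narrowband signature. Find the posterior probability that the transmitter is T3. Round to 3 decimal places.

Unnormalized posteriors (prior × likelihood):
  T4: 0.15 × 0.022 = 0.0033
  T6: 0.4 × 0.077 = 0.0308
  T5: 0.1 × 0.088 = 0.0088
  T1: 0.07 × 0.072 = 0.00504
  T3: 0.21 × 0.29 = 0.0609
  T2: 0.07 × 0.0175 = 0.001225
Sum = 0.110065.
P(T3 | evidence) = 0.0609 / 0.110065 ≈ 0.553.

0.553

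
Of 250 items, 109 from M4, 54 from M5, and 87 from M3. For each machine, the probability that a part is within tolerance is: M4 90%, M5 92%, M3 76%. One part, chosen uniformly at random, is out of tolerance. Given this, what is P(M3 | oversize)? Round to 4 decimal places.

0.5784

Taking complements, P(oversize | each) = M4 0.1, M5 0.08, M3 0.24.
Compute prior × likelihood for every hypothesis:
  M4: 0.436 × 0.1 = 0.0436
  M5: 0.216 × 0.08 = 0.01728
  M3: 0.348 × 0.24 = 0.08352
Sum = 0.1444.
P(M3 | evidence) = 0.08352 / 0.1444 ≈ 0.5784.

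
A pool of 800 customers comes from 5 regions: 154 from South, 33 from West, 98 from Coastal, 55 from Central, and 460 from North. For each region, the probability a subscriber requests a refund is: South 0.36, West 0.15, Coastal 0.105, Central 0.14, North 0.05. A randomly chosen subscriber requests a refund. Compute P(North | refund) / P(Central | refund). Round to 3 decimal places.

2.987

Unnormalized posteriors (prior × likelihood):
  South: 0.1925 × 0.36 = 0.0693
  West: 0.04125 × 0.15 = 0.0061875
  Coastal: 0.1225 × 0.105 = 0.0128625
  Central: 0.06875 × 0.14 = 0.009625
  North: 0.575 × 0.05 = 0.02875
Normalizing constant = 0.126725.
The ratio is 0.02875 / 0.009625 (the normalizer cancels) = 2.987.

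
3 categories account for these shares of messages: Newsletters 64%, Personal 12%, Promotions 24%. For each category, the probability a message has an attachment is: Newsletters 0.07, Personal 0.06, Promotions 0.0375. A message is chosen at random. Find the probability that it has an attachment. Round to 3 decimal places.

Prior × likelihood for each hypothesis:
  Newsletters: 0.64 × 0.07 = 0.0448
  Personal: 0.12 × 0.06 = 0.0072
  Promotions: 0.24 × 0.0375 = 0.009
P(attachment) = 0.0448 + 0.0072 + 0.009 = 0.061 → 0.061.

0.061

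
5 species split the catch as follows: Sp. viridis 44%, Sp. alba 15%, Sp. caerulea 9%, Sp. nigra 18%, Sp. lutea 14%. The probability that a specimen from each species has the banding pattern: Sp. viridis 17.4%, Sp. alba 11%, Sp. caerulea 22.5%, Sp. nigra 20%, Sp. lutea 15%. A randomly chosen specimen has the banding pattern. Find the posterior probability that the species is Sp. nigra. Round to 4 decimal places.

0.2114

Compute prior × likelihood for every hypothesis:
  Sp. viridis: 0.44 × 0.174 = 0.07656
  Sp. alba: 0.15 × 0.11 = 0.0165
  Sp. caerulea: 0.09 × 0.225 = 0.02025
  Sp. nigra: 0.18 × 0.2 = 0.036
  Sp. lutea: 0.14 × 0.15 = 0.021
Total = 0.17031.
P(Sp. nigra | evidence) = 0.036 / 0.17031 ≈ 0.2114.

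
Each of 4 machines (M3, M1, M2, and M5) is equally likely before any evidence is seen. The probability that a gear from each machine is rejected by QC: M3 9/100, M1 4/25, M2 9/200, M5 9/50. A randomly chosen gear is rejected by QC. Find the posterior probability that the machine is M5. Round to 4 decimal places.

With a uniform prior (1/4 each), posterior ∝ likelihood:
  M3: 0.09
  M1: 0.16
  M2: 0.045
  M5: 0.18
Normalizing constant = 0.475.
P(M5 | evidence) = 0.18 / 0.475 ≈ 0.3789.

0.3789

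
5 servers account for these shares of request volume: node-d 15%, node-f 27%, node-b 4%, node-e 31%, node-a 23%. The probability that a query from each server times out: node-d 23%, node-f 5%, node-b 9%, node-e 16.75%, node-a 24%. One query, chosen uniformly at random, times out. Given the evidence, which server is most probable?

node-a

Compute prior × likelihood for every hypothesis:
  node-d: 0.15 × 0.23 = 0.0345
  node-f: 0.27 × 0.05 = 0.0135
  node-b: 0.04 × 0.09 = 0.0036
  node-e: 0.31 × 0.1675 = 0.051925
  node-a: 0.23 × 0.24 = 0.0552
Sum = 0.158725.
Largest term belongs to node-a, so node-a is most probable.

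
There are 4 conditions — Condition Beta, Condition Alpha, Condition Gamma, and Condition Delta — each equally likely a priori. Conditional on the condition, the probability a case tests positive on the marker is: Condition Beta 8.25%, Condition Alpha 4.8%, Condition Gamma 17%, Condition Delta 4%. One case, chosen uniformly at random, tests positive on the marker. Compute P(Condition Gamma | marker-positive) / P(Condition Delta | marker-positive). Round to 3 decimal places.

Since the prior is uniform, the posterior is proportional to the likelihood:
  Condition Beta: 0.0825
  Condition Alpha: 0.048
  Condition Gamma: 0.17
  Condition Delta: 0.04
Total = 0.3405.
The ratio is 0.17 / 0.04 (the normalizer cancels) = 4.250.

4.250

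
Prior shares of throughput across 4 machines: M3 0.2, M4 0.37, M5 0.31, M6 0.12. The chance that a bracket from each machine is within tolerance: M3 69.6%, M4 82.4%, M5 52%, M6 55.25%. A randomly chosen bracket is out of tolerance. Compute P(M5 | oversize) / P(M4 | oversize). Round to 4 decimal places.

Taking complements, P(oversize | each) = M3 0.304, M4 0.176, M5 0.48, M6 0.4475.
By Bayes' rule, posterior ∝ prior × likelihood:
  M3: 0.2 × 0.304 = 0.0608
  M4: 0.37 × 0.176 = 0.06512
  M5: 0.31 × 0.48 = 0.1488
  M6: 0.12 × 0.4475 = 0.0537
Normalizing constant = 0.32842.
The ratio is 0.1488 / 0.06512 (the normalizer cancels) = 2.2850.

2.2850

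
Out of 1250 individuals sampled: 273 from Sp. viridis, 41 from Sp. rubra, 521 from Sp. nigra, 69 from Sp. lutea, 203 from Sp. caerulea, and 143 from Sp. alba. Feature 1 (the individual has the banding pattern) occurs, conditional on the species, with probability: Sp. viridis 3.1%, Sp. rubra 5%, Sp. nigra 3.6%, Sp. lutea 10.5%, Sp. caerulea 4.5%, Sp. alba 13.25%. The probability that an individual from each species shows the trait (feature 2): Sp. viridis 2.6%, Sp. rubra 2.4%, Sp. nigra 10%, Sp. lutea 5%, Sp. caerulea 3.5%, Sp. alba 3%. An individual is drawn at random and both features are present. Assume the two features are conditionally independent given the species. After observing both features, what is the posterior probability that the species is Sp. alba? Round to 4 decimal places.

0.1674

By Bayes' rule, posterior ∝ prior × likelihood:
  Sp. viridis: 0.2184 × 0.031 × 0.026 = 0.0001760304
  Sp. rubra: 0.0328 × 0.05 × 0.024 = 0.00003936
  Sp. nigra: 0.4168 × 0.036 × 0.1 = 0.00150048
  Sp. lutea: 0.0552 × 0.105 × 0.05 = 0.0002898
  Sp. caerulea: 0.1624 × 0.045 × 0.035 = 0.00025578
  Sp. alba: 0.1144 × 0.1325 × 0.03 = 0.00045474
Total = 0.0027161904.
P(Sp. alba | evidence) = 0.00045474 / 0.0027161904 ≈ 0.1674.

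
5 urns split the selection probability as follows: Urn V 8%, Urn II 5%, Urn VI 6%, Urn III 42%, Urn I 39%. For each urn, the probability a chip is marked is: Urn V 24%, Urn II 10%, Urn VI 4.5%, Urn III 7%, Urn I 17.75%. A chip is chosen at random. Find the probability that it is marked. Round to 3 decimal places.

0.126

By Bayes' rule, posterior ∝ prior × likelihood:
  Urn V: 0.08 × 0.24 = 0.0192
  Urn II: 0.05 × 0.1 = 0.005
  Urn VI: 0.06 × 0.045 = 0.0027
  Urn III: 0.42 × 0.07 = 0.0294
  Urn I: 0.39 × 0.1775 = 0.069225
P(marked) = 0.0192 + 0.005 + 0.0027 + 0.0294 + 0.069225 = 0.125525 → 0.126.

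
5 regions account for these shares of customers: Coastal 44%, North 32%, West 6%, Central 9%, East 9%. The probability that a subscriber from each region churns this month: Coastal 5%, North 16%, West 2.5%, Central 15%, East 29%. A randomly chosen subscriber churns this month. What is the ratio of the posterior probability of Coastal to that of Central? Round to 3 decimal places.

Unnormalized posteriors (prior × likelihood):
  Coastal: 0.44 × 0.05 = 0.022
  North: 0.32 × 0.16 = 0.0512
  West: 0.06 × 0.025 = 0.0015
  Central: 0.09 × 0.15 = 0.0135
  East: 0.09 × 0.29 = 0.0261
Normalizing constant = 0.1143.
The ratio is 0.022 / 0.0135 (the normalizer cancels) = 1.630.

1.630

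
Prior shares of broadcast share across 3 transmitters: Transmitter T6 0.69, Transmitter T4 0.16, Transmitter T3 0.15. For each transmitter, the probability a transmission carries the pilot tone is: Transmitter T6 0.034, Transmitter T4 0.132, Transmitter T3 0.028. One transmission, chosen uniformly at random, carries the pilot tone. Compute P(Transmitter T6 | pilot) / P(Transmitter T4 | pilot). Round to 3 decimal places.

By Bayes' rule, posterior ∝ prior × likelihood:
  Transmitter T6: 0.69 × 0.034 = 0.02346
  Transmitter T4: 0.16 × 0.132 = 0.02112
  Transmitter T3: 0.15 × 0.028 = 0.0042
Sum = 0.04878.
The ratio is 0.02346 / 0.02112 (the normalizer cancels) = 1.111.

1.111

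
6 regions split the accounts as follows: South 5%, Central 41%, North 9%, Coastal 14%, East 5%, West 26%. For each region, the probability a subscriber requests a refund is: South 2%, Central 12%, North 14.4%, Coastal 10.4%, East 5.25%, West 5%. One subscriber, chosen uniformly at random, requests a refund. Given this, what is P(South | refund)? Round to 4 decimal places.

0.0107

Compute prior × likelihood for every hypothesis:
  South: 0.05 × 0.02 = 0.001
  Central: 0.41 × 0.12 = 0.0492
  North: 0.09 × 0.144 = 0.01296
  Coastal: 0.14 × 0.104 = 0.01456
  East: 0.05 × 0.0525 = 0.002625
  West: 0.26 × 0.05 = 0.013
Total = 0.093345.
P(South | evidence) = 0.001 / 0.093345 ≈ 0.0107.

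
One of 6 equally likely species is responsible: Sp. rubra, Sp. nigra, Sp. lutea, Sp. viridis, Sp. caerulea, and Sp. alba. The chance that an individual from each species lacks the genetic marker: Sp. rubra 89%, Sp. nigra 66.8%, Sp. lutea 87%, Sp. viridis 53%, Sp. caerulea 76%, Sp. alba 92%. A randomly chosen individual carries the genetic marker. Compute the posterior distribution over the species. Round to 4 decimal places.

Sp. rubra 0.0808, Sp. nigra 0.2438, Sp. lutea 0.0954, Sp. viridis 0.3451, Sp. caerulea 0.1762, Sp. alba 0.0587

Taking complements, P(marker | each) = Sp. rubra 0.11, Sp. nigra 0.332, Sp. lutea 0.13, Sp. viridis 0.47, Sp. caerulea 0.24, Sp. alba 0.08.
Since the prior is uniform, the posterior is proportional to the likelihood:
  Sp. rubra: 0.11
  Sp. nigra: 0.332
  Sp. lutea: 0.13
  Sp. viridis: 0.47
  Sp. caerulea: 0.24
  Sp. alba: 0.08
Sum = 1.362.
P(Sp. rubra | marker) = 0.11/1.362 ≈ 0.0808
P(Sp. nigra | marker) = 0.332/1.362 ≈ 0.2438
P(Sp. lutea | marker) = 0.13/1.362 ≈ 0.0954
P(Sp. viridis | marker) = 0.47/1.362 ≈ 0.3451
P(Sp. caerulea | marker) = 0.24/1.362 ≈ 0.1762
P(Sp. alba | marker) = 0.08/1.362 ≈ 0.0587
(Check: 0.0808+0.2438+0.0954+0.3451+0.1762+0.0587 = 1.0000.)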